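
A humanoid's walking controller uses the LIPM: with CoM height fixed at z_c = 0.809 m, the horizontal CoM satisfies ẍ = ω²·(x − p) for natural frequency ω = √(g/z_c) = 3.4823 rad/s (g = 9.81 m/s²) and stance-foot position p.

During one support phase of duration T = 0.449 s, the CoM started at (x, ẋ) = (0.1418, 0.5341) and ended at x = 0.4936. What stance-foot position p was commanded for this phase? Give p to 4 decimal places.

p = 0.1407

ωT = 3.4823·0.449 = 1.563553; cosh(ωT) = 2.492574, sinh(ωT) = 2.283184
x(T) = p + (x₀−p)·cosh(ωT) + (ẋ₀/ω)·sinh(ωT) ⇒ p·(1 − cosh) = x(T) − x₀·cosh − (ẋ₀/ω)·sinh
numerator   = 0.4936 − (0.1418)·2.492574 − (0.5341/3.4823)·2.283184 = -0.210032
denominator = 1 − 2.492574 = -1.492574
p = -0.210032 / -1.492574 = 0.1407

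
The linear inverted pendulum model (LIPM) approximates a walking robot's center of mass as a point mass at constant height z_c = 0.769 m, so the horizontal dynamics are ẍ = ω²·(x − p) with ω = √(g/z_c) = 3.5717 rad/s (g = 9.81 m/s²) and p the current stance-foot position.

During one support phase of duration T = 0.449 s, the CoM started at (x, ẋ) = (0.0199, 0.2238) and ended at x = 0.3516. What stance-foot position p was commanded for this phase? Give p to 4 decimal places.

p = -0.0950

ωT = 3.5717·0.449 = 1.603693; cosh(ωT) = 2.586256, sinh(ωT) = 2.385104
x(T) = p + (x₀−p)·cosh(ωT) + (ẋ₀/ω)·sinh(ωT) ⇒ p·(1 − cosh) = x(T) − x₀·cosh − (ẋ₀/ω)·sinh
numerator   = 0.3516 − (0.0199)·2.586256 − (0.2238/3.5717)·2.385104 = 0.150685
denominator = 1 − 2.586256 = -1.586256
p = 0.150685 / -1.586256 = -0.0950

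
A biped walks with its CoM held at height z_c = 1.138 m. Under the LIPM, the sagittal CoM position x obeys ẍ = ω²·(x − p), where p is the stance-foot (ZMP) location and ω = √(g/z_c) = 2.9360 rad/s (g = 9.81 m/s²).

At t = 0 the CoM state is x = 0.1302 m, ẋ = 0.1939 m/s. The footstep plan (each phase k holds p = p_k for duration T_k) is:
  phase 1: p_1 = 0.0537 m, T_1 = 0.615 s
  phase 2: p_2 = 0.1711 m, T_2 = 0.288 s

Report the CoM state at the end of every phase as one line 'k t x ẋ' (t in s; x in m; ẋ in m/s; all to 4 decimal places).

1 0.6150 0.4882 1.2705
2 0.9030 1.0195 2.6368

phase 1: p=0.0537, T=0.615, ωT=1.805640, cosh=3.124117, sinh=2.959747; start (x,ẋ)=(0.130200, 0.193900) → end (x,ẋ)=(0.488163, 1.270537)
phase 2: p=0.1711, T=0.288, ωT=0.845568, cosh=1.379307, sinh=0.949994; start (x,ẋ)=(0.488163, 1.270537) → end (x,ẋ)=(1.019532, 2.636808)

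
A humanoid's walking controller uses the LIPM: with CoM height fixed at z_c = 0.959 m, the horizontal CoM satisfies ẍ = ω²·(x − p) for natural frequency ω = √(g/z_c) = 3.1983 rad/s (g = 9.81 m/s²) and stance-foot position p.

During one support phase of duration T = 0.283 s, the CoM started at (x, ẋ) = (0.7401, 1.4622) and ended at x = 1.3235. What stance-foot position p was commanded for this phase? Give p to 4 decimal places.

ωT = 3.1983·0.283 = 0.905119; cosh(ωT) = 1.438360, sinh(ωT) = 1.033866
x(T) = p + (x₀−p)·cosh(ωT) + (ẋ₀/ω)·sinh(ωT) ⇒ p·(1 − cosh) = x(T) − x₀·cosh − (ẋ₀/ω)·sinh
numerator   = 1.3235 − (0.7401)·1.438360 − (1.4622/3.1983)·1.033866 = -0.213693
denominator = 1 − 1.438360 = -0.438360
p = -0.213693 / -0.438360 = 0.4875

p = 0.4875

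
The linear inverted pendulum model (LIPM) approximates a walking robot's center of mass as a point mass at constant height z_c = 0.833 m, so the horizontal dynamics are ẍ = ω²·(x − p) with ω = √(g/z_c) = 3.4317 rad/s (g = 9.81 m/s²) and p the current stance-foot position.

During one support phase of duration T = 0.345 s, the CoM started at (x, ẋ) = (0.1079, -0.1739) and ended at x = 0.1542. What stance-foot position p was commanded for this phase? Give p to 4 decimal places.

ωT = 3.4317·0.345 = 1.183936; cosh(ωT) = 1.786641, sinh(ωT) = 1.480569
x(T) = p + (x₀−p)·cosh(ωT) + (ẋ₀/ω)·sinh(ωT) ⇒ p·(1 − cosh) = x(T) − x₀·cosh − (ẋ₀/ω)·sinh
numerator   = 0.1542 − (0.1079)·1.786641 − (-0.1739/3.4317)·1.480569 = 0.036449
denominator = 1 − 1.786641 = -0.786641
p = 0.036449 / -0.786641 = -0.0463

p = -0.0463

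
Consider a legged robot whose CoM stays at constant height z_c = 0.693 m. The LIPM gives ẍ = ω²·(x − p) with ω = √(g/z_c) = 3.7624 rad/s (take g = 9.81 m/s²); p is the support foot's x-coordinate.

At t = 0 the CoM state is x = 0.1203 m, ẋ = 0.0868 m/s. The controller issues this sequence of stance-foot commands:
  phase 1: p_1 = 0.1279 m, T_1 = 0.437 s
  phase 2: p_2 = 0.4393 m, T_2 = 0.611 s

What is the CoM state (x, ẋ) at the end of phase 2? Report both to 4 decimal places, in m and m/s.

phase 1: p=0.1279, T=0.437, ωT=1.644169, cosh=2.684939, sinh=2.491766; start (x,ẋ)=(0.120300, 0.086800) → end (x,ẋ)=(0.164980, 0.161803)
phase 2: p=0.4393, T=0.611, ωT=2.298826, cosh=5.031430, sinh=4.931054; start (x,ẋ)=(0.164980, 0.161803) → end (x,ẋ)=(-0.728859, -4.275241)

x = -0.7289, ẋ = -4.2752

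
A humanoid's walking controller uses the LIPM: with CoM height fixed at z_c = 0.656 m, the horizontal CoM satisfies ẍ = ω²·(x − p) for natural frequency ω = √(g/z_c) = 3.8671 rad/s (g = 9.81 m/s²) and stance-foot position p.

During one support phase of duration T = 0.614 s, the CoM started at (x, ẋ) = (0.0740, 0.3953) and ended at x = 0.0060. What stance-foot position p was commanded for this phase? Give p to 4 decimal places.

ωT = 3.8671·0.614 = 2.374399; cosh(ωT) = 5.418814, sinh(ωT) = 5.325744
x(T) = p + (x₀−p)·cosh(ωT) + (ẋ₀/ω)·sinh(ωT) ⇒ p·(1 − cosh) = x(T) − x₀·cosh − (ẋ₀/ω)·sinh
numerator   = 0.0060 − (0.0740)·5.418814 − (0.3953/3.8671)·5.325744 = -0.939397
denominator = 1 − 5.418814 = -4.418814
p = -0.939397 / -4.418814 = 0.2126

p = 0.2126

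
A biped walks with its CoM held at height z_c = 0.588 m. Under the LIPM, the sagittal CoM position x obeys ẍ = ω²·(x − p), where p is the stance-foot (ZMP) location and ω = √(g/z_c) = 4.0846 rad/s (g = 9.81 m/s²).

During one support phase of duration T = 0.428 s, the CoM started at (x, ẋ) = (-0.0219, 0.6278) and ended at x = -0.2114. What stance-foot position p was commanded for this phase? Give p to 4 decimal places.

ωT = 4.0846·0.428 = 1.748209; cosh(ωT) = 2.959195, sinh(ωT) = 2.785109
x(T) = p + (x₀−p)·cosh(ωT) + (ẋ₀/ω)·sinh(ωT) ⇒ p·(1 − cosh) = x(T) − x₀·cosh − (ẋ₀/ω)·sinh
numerator   = -0.2114 − (-0.0219)·2.959195 − (0.6278/4.0846)·2.785109 = -0.574663
denominator = 1 − 2.959195 = -1.959195
p = -0.574663 / -1.959195 = 0.2933

p = 0.2933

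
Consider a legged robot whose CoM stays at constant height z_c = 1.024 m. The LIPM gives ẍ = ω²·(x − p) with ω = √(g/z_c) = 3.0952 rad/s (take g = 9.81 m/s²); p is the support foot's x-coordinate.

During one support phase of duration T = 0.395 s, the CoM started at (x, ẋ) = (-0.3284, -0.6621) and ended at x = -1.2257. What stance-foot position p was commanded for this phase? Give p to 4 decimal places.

ωT = 3.0952·0.395 = 1.222604; cosh(ωT) = 1.845241, sinh(ωT) = 1.550779
x(T) = p + (x₀−p)·cosh(ωT) + (ẋ₀/ω)·sinh(ωT) ⇒ p·(1 − cosh) = x(T) − x₀·cosh − (ẋ₀/ω)·sinh
numerator   = -1.2257 − (-0.3284)·1.845241 − (-0.6621/3.0952)·1.550779 = -0.287993
denominator = 1 − 1.845241 = -0.845241
p = -0.287993 / -0.845241 = 0.3407

p = 0.3407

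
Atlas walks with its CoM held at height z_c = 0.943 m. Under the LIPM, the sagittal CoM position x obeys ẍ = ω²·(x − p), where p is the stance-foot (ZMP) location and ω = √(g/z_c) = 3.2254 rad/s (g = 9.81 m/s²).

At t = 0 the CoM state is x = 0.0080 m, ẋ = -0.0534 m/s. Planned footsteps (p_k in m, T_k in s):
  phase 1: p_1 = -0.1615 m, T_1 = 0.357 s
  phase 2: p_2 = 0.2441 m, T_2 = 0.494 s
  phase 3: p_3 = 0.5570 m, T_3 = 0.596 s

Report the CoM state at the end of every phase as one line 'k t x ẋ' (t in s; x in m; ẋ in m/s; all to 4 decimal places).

1 0.3570 0.1098 0.6853
2 0.8510 0.4011 0.7337
3 1.4470 0.7735 0.8793

phase 1: p=-0.1615, T=0.357, ωT=1.151468, cosh=1.739502, sinh=1.423330; start (x,ẋ)=(0.008000, -0.053400) → end (x,ẋ)=(0.109781, 0.685253)
phase 2: p=0.2441, T=0.494, ωT=1.593348, cosh=2.561718, sinh=2.358474; start (x,ẋ)=(0.109781, 0.685253) → end (x,ẋ)=(0.401082, 0.733655)
phase 3: p=0.5570, T=0.596, ωT=1.922338, cosh=3.491596, sinh=3.345331; start (x,ẋ)=(0.401082, 0.733655) → end (x,ẋ)=(0.773532, 0.879265)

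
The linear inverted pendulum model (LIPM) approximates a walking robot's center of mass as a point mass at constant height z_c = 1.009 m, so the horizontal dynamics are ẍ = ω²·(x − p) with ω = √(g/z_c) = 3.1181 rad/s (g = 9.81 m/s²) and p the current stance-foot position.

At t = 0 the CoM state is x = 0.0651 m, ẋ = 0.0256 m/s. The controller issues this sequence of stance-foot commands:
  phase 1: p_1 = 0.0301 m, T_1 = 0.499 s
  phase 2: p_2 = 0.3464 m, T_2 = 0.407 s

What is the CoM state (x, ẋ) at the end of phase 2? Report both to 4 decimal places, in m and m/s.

phase 1: p=0.0301, T=0.499, ωT=1.555932, cosh=2.475247, sinh=2.264254; start (x,ẋ)=(0.065100, 0.025600) → end (x,ẋ)=(0.135323, 0.310472)
phase 2: p=0.3464, T=0.407, ωT=1.269067, cosh=1.919312, sinh=1.638218; start (x,ẋ)=(0.135323, 0.310472) → end (x,ẋ)=(0.104397, -0.482313)

x = 0.1044, ẋ = -0.4823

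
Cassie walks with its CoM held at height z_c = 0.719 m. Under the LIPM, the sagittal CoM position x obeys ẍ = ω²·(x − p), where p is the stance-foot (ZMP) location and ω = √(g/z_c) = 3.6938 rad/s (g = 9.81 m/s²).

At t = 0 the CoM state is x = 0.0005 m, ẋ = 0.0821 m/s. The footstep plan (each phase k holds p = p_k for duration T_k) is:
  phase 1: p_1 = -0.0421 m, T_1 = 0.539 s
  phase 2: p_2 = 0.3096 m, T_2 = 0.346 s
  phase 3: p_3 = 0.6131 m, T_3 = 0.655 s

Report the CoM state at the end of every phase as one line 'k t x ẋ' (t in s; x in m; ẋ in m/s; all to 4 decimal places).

phase 1: p=-0.0421, T=0.539, ωT=1.990958, cosh=3.729556, sinh=3.592991; start (x,ẋ)=(0.000500, 0.082100) → end (x,ẋ)=(0.196638, 0.871575)
phase 2: p=0.3096, T=0.346, ωT=1.278055, cosh=1.934115, sinh=1.655536; start (x,ẋ)=(0.196638, 0.871575) → end (x,ẋ)=(0.481753, 0.994941)
phase 3: p=0.6131, T=0.655, ωT=2.419439, cosh=5.664262, sinh=5.575290; start (x,ẋ)=(0.481753, 0.994941) → end (x,ẋ)=(1.370846, 2.930651)

1 0.5390 0.1966 0.8716
2 0.8850 0.4818 0.9949
3 1.5400 1.3708 2.9307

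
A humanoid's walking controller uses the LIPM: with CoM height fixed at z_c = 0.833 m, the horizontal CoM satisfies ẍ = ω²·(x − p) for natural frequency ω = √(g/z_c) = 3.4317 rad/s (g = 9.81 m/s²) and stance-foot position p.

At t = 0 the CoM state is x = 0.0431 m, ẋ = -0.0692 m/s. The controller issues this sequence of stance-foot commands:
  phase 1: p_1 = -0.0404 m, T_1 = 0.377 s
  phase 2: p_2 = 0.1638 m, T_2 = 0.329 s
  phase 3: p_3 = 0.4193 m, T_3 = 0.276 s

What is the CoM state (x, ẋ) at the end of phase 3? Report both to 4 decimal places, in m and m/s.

x = 0.1360, ẋ = -0.5565

phase 1: p=-0.0404, T=0.377, ωT=1.293751, cosh=1.960339, sinh=1.686099; start (x,ẋ)=(0.043100, -0.069200) → end (x,ẋ)=(0.089288, 0.347491)
phase 2: p=0.1638, T=0.329, ωT=1.129029, cosh=1.708000, sinh=1.384653; start (x,ẋ)=(0.089288, 0.347491) → end (x,ẋ)=(0.176743, 0.239456)
phase 3: p=0.4193, T=0.276, ωT=0.947149, cosh=1.483097, sinh=1.095252; start (x,ẋ)=(0.176743, 0.239456) → end (x,ẋ)=(0.135988, -0.556533)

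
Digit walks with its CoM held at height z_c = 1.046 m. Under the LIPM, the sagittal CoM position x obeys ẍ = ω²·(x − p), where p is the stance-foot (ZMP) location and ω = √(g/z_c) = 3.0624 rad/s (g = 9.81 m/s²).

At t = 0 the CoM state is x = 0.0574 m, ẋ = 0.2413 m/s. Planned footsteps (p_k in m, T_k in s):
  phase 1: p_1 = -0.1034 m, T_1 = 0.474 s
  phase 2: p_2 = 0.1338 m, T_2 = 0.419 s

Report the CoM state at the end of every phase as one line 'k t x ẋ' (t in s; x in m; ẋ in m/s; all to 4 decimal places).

1 0.4740 0.4177 1.5371
2 0.8930 1.5212 4.4339

phase 1: p=-0.1034, T=0.474, ωT=1.451578, cosh=2.252023, sinh=2.017822; start (x,ẋ)=(0.057400, 0.241300) → end (x,ẋ)=(0.417718, 1.537057)
phase 2: p=0.1338, T=0.419, ωT=1.283146, cosh=1.942568, sinh=1.665404; start (x,ẋ)=(0.417718, 1.537057) → end (x,ẋ)=(1.521218, 4.433859)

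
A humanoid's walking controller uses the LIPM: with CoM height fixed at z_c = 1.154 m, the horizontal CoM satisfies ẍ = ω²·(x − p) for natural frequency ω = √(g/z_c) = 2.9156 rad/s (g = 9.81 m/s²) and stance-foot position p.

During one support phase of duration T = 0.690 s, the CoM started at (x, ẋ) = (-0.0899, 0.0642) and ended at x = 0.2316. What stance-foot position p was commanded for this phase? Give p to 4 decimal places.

ωT = 2.9156·0.690 = 2.011764; cosh(ωT) = 3.805123, sinh(ωT) = 3.671371
x(T) = p + (x₀−p)·cosh(ωT) + (ẋ₀/ω)·sinh(ωT) ⇒ p·(1 − cosh) = x(T) − x₀·cosh − (ẋ₀/ω)·sinh
numerator   = 0.2316 − (-0.0899)·3.805123 − (0.0642/2.9156)·3.671371 = 0.492839
denominator = 1 − 3.805123 = -2.805123
p = 0.492839 / -2.805123 = -0.1757

p = -0.1757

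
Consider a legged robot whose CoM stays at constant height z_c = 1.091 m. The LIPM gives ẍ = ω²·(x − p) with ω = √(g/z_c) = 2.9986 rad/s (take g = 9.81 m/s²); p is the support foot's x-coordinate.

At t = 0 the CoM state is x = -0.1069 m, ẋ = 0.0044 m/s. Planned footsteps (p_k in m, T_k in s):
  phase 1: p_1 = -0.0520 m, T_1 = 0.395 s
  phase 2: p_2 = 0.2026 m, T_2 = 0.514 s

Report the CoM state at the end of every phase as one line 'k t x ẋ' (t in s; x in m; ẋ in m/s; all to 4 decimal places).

phase 1: p=-0.0520, T=0.395, ωT=1.184447, cosh=1.787397, sinh=1.481482; start (x,ẋ)=(-0.106900, 0.004400) → end (x,ẋ)=(-0.147954, -0.236022)
phase 2: p=0.2026, T=0.514, ωT=1.541280, cosh=2.442337, sinh=2.228230; start (x,ẋ)=(-0.147954, -0.236022) → end (x,ẋ)=(-0.828957, -2.918697)

1 0.3950 -0.1480 -0.2360
2 0.9090 -0.8290 -2.9187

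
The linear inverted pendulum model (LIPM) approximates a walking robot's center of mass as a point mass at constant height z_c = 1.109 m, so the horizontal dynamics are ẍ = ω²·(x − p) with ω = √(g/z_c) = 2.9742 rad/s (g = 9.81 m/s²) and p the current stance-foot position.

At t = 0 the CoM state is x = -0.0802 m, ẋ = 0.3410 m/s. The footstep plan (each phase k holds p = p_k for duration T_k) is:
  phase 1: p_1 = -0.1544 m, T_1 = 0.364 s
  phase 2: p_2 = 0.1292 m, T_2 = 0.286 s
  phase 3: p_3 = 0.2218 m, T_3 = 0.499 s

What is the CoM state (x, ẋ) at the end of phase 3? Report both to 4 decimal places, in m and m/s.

phase 1: p=-0.1544, T=0.364, ωT=1.082609, cosh=1.645541, sinh=1.306830; start (x,ẋ)=(-0.080200, 0.341000) → end (x,ẋ)=(0.117531, 0.849528)
phase 2: p=0.1292, T=0.286, ωT=0.850621, cosh=1.384125, sinh=0.956976; start (x,ẋ)=(0.117531, 0.849528) → end (x,ẋ)=(0.386392, 1.142640)
phase 3: p=0.2218, T=0.499, ωT=1.484126, cosh=2.318904, sinh=2.092204; start (x,ẋ)=(0.386392, 1.142640) → end (x,ẋ)=(1.407263, 3.673866)

x = 1.4073, ẋ = 3.6739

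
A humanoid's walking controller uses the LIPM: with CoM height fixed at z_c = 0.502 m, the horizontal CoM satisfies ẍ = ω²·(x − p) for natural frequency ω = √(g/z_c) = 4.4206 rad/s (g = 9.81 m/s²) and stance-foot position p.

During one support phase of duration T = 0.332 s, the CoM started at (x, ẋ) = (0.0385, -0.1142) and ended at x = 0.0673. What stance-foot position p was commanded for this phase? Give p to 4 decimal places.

ωT = 4.4206·0.332 = 1.467639; cosh(ωT) = 2.284724, sinh(ωT) = 2.054255
x(T) = p + (x₀−p)·cosh(ωT) + (ẋ₀/ω)·sinh(ωT) ⇒ p·(1 − cosh) = x(T) − x₀·cosh − (ẋ₀/ω)·sinh
numerator   = 0.0673 − (0.0385)·2.284724 − (-0.1142/4.4206)·2.054255 = 0.032407
denominator = 1 − 2.284724 = -1.284724
p = 0.032407 / -1.284724 = -0.0252

p = -0.0252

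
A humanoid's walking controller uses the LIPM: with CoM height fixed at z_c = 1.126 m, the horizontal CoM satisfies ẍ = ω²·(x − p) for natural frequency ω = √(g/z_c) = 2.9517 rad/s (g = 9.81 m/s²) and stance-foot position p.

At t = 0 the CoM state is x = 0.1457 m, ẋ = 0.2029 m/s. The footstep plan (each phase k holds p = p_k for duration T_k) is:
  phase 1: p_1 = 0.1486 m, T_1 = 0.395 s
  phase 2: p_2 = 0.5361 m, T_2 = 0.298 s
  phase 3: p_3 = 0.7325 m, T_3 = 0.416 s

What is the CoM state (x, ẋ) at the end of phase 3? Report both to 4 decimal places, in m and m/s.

x = -0.3814, ẋ = -2.9711

phase 1: p=0.1486, T=0.395, ωT=1.165922, cosh=1.760257, sinh=1.448622; start (x,ẋ)=(0.145700, 0.202900) → end (x,ẋ)=(0.243074, 0.344756)
phase 2: p=0.5361, T=0.298, ωT=0.879607, cosh=1.412449, sinh=0.997503; start (x,ẋ)=(0.243074, 0.344756) → end (x,ẋ)=(0.238723, -0.375816)
phase 3: p=0.7325, T=0.416, ωT=1.227907, cosh=1.853491, sinh=1.560586; start (x,ẋ)=(0.238723, -0.375816) → end (x,ẋ)=(-0.381409, -2.971098)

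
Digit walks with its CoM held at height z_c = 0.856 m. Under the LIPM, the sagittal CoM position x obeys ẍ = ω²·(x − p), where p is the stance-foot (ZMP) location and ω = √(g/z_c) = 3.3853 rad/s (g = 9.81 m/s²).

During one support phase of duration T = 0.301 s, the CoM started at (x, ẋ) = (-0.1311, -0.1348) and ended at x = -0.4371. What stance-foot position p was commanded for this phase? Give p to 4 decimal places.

ωT = 3.3853·0.301 = 1.018975; cosh(ωT) = 1.565660, sinh(ωT) = 1.204695
x(T) = p + (x₀−p)·cosh(ωT) + (ẋ₀/ω)·sinh(ωT) ⇒ p·(1 − cosh) = x(T) − x₀·cosh − (ẋ₀/ω)·sinh
numerator   = -0.4371 − (-0.1311)·1.565660 − (-0.1348/3.3853)·1.204695 = -0.183872
denominator = 1 − 1.565660 = -0.565660
p = -0.183872 / -0.565660 = 0.3251

p = 0.3251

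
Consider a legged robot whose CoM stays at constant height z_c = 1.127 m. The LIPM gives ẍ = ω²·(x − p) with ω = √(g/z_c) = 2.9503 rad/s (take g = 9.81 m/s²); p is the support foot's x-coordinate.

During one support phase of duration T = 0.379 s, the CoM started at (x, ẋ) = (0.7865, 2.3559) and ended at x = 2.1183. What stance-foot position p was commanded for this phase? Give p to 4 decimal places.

ωT = 2.9503·0.379 = 1.118164; cosh(ωT) = 1.693055, sinh(ωT) = 1.366176
x(T) = p + (x₀−p)·cosh(ωT) + (ẋ₀/ω)·sinh(ωT) ⇒ p·(1 − cosh) = x(T) − x₀·cosh − (ẋ₀/ω)·sinh
numerator   = 2.1183 − (0.7865)·1.693055 − (2.3559/2.9503)·1.366176 = -0.304219
denominator = 1 − 1.693055 = -0.693055
p = -0.304219 / -0.693055 = 0.4390

p = 0.4390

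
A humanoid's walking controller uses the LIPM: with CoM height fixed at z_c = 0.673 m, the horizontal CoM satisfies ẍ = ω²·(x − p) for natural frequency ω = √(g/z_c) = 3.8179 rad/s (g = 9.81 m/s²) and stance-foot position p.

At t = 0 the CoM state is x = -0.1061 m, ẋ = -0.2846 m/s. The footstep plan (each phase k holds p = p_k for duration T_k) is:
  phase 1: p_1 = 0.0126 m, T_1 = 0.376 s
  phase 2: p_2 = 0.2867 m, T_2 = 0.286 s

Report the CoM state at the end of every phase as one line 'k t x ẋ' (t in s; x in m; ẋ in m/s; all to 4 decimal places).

phase 1: p=0.0126, T=0.376, ωT=1.435530, cosh=2.219931, sinh=1.981942; start (x,ẋ)=(-0.106100, -0.284600) → end (x,ẋ)=(-0.398647, -1.529978)
phase 2: p=0.2867, T=0.286, ωT=1.091919, cosh=1.657780, sinh=1.322208; start (x,ẋ)=(-0.398647, -1.529978) → end (x,ẋ)=(-1.379314, -5.996039)

1 0.3760 -0.3986 -1.5300
2 0.6620 -1.3793 -5.9960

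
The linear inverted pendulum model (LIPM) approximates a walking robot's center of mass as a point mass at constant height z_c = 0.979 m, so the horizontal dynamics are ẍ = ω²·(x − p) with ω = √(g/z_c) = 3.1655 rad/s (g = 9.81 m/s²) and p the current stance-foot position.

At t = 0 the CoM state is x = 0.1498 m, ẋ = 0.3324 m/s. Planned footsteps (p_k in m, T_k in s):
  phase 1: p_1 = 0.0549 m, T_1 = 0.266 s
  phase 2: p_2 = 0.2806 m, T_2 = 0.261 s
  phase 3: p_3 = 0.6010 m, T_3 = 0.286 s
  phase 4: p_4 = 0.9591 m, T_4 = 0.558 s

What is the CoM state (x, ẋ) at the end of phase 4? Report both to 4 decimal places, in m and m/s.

x = 1.4867, ẋ = 1.9560

phase 1: p=0.0549, T=0.266, ωT=0.842023, cosh=1.375948, sinh=0.945110; start (x,ẋ)=(0.149800, 0.332400) → end (x,ẋ)=(0.284721, 0.741282)
phase 2: p=0.2806, T=0.261, ωT=0.826196, cosh=1.361161, sinh=0.923449; start (x,ẋ)=(0.284721, 0.741282) → end (x,ẋ)=(0.502458, 1.021049)
phase 3: p=0.6010, T=0.286, ωT=0.905333, cosh=1.438581, sinh=1.034174; start (x,ẋ)=(0.502458, 1.021049) → end (x,ẋ)=(0.792818, 1.146267)
phase 4: p=0.9591, T=0.558, ωT=1.766349, cosh=3.010207, sinh=2.839251; start (x,ẋ)=(0.792818, 1.146267) → end (x,ẋ)=(1.486684, 1.956015)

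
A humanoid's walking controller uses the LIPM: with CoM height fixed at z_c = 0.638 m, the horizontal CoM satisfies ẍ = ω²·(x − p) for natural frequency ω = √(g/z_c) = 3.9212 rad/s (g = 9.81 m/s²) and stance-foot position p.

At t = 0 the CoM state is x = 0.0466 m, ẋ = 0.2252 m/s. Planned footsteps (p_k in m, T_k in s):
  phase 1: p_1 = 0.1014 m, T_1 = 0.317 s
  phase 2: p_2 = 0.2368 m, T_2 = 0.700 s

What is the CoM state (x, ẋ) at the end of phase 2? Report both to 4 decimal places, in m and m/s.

x = -0.7512, ẋ = -3.8318

phase 1: p=0.1014, T=0.317, ωT=1.243020, cosh=1.877289, sinh=1.588778; start (x,ẋ)=(0.046600, 0.225200) → end (x,ẋ)=(0.089770, 0.081366)
phase 2: p=0.2368, T=0.700, ωT=2.744840, cosh=7.813191, sinh=7.748933; start (x,ẋ)=(0.089770, 0.081366) → end (x,ẋ)=(-0.751178, -3.831785)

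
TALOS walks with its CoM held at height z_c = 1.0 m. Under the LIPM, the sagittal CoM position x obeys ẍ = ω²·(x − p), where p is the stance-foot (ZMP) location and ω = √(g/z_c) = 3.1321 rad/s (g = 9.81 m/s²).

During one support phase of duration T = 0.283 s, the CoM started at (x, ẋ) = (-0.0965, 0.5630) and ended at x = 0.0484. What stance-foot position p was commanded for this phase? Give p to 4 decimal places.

ωT = 3.1321·0.283 = 0.886384; cosh(ωT) = 1.419242, sinh(ωT) = 1.007099
x(T) = p + (x₀−p)·cosh(ωT) + (ẋ₀/ω)·sinh(ωT) ⇒ p·(1 − cosh) = x(T) − x₀·cosh − (ẋ₀/ω)·sinh
numerator   = 0.0484 − (-0.0965)·1.419242 − (0.5630/3.1321)·1.007099 = 0.004329
denominator = 1 − 1.419242 = -0.419242
p = 0.004329 / -0.419242 = -0.0103

p = -0.0103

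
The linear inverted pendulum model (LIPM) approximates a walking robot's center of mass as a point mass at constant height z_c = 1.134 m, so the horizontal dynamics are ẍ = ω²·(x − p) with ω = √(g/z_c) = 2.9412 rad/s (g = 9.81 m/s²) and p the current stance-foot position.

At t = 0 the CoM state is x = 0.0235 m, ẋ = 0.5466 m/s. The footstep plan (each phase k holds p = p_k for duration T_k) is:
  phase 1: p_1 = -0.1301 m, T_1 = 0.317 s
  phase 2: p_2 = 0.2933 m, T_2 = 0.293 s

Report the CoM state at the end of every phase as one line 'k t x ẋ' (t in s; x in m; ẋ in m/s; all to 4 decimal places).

phase 1: p=-0.1301, T=0.317, ωT=0.932360, cosh=1.467061, sinh=1.073438; start (x,ẋ)=(0.023500, 0.546600) → end (x,ẋ)=(0.294731, 1.286841)
phase 2: p=0.2933, T=0.293, ωT=0.861772, cosh=1.394882, sinh=0.972469; start (x,ẋ)=(0.294731, 1.286841) → end (x,ẋ)=(0.720773, 1.799084)

1 0.3170 0.2947 1.2868
2 0.6100 0.7208 1.7991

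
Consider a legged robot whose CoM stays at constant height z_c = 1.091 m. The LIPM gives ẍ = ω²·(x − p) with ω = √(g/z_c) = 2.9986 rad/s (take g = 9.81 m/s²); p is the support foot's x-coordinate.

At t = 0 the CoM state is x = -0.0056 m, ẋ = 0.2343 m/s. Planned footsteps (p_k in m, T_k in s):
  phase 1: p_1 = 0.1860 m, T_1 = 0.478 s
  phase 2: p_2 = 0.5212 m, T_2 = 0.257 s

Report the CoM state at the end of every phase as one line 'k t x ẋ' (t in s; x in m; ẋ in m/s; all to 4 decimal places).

phase 1: p=0.1860, T=0.478, ωT=1.433331, cosh=2.215577, sinh=1.977064; start (x,ẋ)=(-0.005600, 0.234300) → end (x,ẋ)=(-0.084024, -0.616776)
phase 2: p=0.5212, T=0.257, ωT=0.770640, cosh=1.311933, sinh=0.849216; start (x,ẋ)=(-0.084024, -0.616776) → end (x,ẋ)=(-0.447487, -2.350347)

1 0.4780 -0.0840 -0.6168
2 0.7350 -0.4475 -2.3503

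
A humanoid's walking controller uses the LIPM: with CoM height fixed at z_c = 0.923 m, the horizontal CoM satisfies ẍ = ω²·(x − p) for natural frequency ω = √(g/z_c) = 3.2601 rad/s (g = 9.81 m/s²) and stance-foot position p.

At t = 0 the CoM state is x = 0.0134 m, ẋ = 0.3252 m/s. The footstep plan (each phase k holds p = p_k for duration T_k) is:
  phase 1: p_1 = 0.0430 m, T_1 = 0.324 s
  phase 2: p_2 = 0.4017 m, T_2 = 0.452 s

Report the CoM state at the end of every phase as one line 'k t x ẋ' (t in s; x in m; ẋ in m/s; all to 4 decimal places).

phase 1: p=0.0430, T=0.324, ωT=1.056272, cosh=1.611691, sinh=1.263941; start (x,ẋ)=(0.013400, 0.325200) → end (x,ẋ)=(0.121374, 0.402153)
phase 2: p=0.4017, T=0.452, ωT=1.473565, cosh=2.296938, sinh=2.067831; start (x,ẋ)=(0.121374, 0.402153) → end (x,ẋ)=(0.012888, -0.966051)

1 0.3240 0.1214 0.4022
2 0.7760 0.0129 -0.9661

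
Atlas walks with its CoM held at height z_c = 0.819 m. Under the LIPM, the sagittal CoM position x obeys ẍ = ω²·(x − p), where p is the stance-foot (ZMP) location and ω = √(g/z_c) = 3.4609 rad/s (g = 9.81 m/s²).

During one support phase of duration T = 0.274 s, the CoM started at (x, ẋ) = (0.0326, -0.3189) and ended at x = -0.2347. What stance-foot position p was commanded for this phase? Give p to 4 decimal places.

ωT = 3.4609·0.274 = 0.948287; cosh(ωT) = 1.484344, sinh(ωT) = 1.096939
x(T) = p + (x₀−p)·cosh(ωT) + (ẋ₀/ω)·sinh(ωT) ⇒ p·(1 − cosh) = x(T) − x₀·cosh − (ẋ₀/ω)·sinh
numerator   = -0.2347 − (0.0326)·1.484344 − (-0.3189/3.4609)·1.096939 = -0.182014
denominator = 1 − 1.484344 = -0.484344
p = -0.182014 / -0.484344 = 0.3758

p = 0.3758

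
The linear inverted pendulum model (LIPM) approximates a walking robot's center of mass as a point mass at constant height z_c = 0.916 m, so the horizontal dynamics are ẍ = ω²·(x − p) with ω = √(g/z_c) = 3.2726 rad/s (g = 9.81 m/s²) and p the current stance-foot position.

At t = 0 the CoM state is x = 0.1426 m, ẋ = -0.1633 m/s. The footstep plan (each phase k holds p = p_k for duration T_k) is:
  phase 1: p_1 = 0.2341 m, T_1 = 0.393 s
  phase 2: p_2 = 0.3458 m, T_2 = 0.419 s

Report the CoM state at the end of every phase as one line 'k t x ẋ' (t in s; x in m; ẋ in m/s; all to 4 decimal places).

1 0.3930 -0.0275 -0.8185
2 0.8120 -0.8980 -3.9680

phase 1: p=0.2341, T=0.393, ωT=1.286132, cosh=1.947550, sinh=1.671212; start (x,ẋ)=(0.142600, -0.163300) → end (x,ẋ)=(-0.027493, -0.818467)
phase 2: p=0.3458, T=0.419, ωT=1.371219, cosh=2.096975, sinh=1.843178; start (x,ẋ)=(-0.027493, -0.818467) → end (x,ẋ)=(-0.897959, -3.968002)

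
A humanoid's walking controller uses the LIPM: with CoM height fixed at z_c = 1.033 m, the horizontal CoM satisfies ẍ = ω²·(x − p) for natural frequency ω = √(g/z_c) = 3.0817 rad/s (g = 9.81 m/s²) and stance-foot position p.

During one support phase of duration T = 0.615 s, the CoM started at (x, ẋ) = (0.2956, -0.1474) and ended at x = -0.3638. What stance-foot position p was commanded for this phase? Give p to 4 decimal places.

ωT = 3.0817·0.615 = 1.895246; cosh(ωT) = 3.402232, sinh(ωT) = 3.251950
x(T) = p + (x₀−p)·cosh(ωT) + (ẋ₀/ω)·sinh(ωT) ⇒ p·(1 − cosh) = x(T) − x₀·cosh − (ẋ₀/ω)·sinh
numerator   = -0.3638 − (0.2956)·3.402232 − (-0.1474/3.0817)·3.251950 = -1.213956
denominator = 1 − 3.402232 = -2.402232
p = -1.213956 / -2.402232 = 0.5053

p = 0.5053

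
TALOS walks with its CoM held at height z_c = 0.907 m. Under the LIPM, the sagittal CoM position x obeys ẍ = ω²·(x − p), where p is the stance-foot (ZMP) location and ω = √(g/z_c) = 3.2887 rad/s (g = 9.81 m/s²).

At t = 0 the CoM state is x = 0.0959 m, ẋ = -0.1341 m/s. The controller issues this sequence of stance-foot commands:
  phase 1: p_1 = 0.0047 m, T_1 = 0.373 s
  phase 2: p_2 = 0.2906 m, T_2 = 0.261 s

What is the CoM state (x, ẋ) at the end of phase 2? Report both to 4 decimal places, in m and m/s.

x = 0.1038, ẋ = -0.2698

phase 1: p=0.0047, T=0.373, ωT=1.226685, cosh=1.851585, sinh=1.558322; start (x,ẋ)=(0.095900, -0.134100) → end (x,ẋ)=(0.110022, 0.219089)
phase 2: p=0.2906, T=0.261, ωT=0.858351, cosh=1.391563, sinh=0.967703; start (x,ẋ)=(0.110022, 0.219089) → end (x,ẋ)=(0.103782, -0.269809)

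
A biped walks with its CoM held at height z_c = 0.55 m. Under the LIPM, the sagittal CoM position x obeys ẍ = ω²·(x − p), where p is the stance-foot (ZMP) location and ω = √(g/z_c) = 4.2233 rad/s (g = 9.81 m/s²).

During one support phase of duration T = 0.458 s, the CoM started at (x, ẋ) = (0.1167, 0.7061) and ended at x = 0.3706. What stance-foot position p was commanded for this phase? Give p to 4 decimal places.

p = 0.2401

ωT = 4.2233·0.458 = 1.934271; cosh(ωT) = 3.531765, sinh(ωT) = 3.387236
x(T) = p + (x₀−p)·cosh(ωT) + (ẋ₀/ω)·sinh(ωT) ⇒ p·(1 − cosh) = x(T) − x₀·cosh − (ẋ₀/ω)·sinh
numerator   = 0.3706 − (0.1167)·3.531765 − (0.7061/4.2233)·3.387236 = -0.607874
denominator = 1 − 3.531765 = -2.531765
p = -0.607874 / -2.531765 = 0.2401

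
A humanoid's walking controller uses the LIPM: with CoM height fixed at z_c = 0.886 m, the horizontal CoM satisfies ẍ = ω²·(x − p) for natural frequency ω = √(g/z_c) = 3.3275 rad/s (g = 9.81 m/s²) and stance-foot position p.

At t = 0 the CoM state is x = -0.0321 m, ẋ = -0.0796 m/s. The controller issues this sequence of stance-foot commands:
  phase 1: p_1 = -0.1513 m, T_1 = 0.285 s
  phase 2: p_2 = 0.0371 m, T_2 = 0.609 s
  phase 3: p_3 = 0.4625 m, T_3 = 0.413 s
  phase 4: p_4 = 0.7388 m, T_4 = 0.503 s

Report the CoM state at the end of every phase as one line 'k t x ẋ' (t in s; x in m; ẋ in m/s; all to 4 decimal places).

1 0.2850 -0.0006 0.3170
2 0.8940 0.2467 0.7556
3 1.3070 0.4287 0.2605
4 1.8100 0.0843 -1.9353

phase 1: p=-0.1513, T=0.285, ωT=0.948337, cosh=1.484400, sinh=1.097015; start (x,ẋ)=(-0.032100, -0.079600) → end (x,ẋ)=(-0.000602, 0.316960)
phase 2: p=0.0371, T=0.609, ωT=2.026448, cosh=3.859444, sinh=3.727641; start (x,ẋ)=(-0.000602, 0.316960) → end (x,ẋ)=(0.246665, 0.755640)
phase 3: p=0.4625, T=0.413, ωT=1.374257, cosh=2.102584, sinh=1.849557; start (x,ẋ)=(0.246665, 0.755640) → end (x,ẋ)=(0.428704, 0.260463)
phase 4: p=0.7388, T=0.503, ωT=1.673733, cosh=2.759789, sinh=2.572243; start (x,ẋ)=(0.428704, 0.260463) → end (x,ẋ)=(0.084346, -1.935330)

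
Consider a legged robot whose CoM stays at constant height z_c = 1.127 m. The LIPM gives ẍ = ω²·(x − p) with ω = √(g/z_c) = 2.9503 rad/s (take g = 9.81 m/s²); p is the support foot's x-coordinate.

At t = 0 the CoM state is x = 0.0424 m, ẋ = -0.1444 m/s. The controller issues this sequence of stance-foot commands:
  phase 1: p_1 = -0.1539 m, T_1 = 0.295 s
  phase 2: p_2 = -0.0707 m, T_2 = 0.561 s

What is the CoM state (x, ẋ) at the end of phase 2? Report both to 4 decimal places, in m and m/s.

x = 0.6342, ẋ = 2.0686

phase 1: p=-0.1539, T=0.295, ωT=0.870338, cosh=1.403264, sinh=0.984455; start (x,ẋ)=(0.042400, -0.144400) → end (x,ẋ)=(0.073377, 0.367509)
phase 2: p=-0.0707, T=0.561, ωT=1.655118, cosh=2.712384, sinh=2.521315; start (x,ẋ)=(0.073377, 0.367509) → end (x,ẋ)=(0.634166, 2.068567)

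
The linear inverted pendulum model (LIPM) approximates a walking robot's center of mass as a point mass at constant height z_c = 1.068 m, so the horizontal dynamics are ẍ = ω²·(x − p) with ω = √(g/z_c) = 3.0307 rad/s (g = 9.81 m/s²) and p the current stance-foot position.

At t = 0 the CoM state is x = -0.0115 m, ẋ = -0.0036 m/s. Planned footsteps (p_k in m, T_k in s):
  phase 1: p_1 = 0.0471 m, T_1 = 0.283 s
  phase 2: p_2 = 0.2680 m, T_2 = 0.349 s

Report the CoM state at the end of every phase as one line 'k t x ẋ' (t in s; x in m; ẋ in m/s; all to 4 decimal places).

1 0.2830 -0.0356 -0.1767
2 0.6320 -0.2956 -1.4501

phase 1: p=0.0471, T=0.283, ωT=0.857688, cosh=1.390923, sinh=0.966781; start (x,ẋ)=(-0.011500, -0.003600) → end (x,ẋ)=(-0.035556, -0.176707)
phase 2: p=0.2680, T=0.349, ωT=1.057714, cosh=1.613515, sinh=1.266266; start (x,ẋ)=(-0.035556, -0.176707) → end (x,ẋ)=(-0.295623, -1.450069)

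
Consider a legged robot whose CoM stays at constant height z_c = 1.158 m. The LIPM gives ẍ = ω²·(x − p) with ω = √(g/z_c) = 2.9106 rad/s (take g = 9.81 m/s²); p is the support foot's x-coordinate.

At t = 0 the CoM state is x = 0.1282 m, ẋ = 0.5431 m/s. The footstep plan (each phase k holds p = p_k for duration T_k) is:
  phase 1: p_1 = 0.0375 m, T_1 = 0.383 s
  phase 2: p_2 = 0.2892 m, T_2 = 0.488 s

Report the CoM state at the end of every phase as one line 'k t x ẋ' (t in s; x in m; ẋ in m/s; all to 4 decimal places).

1 0.3830 0.4445 1.2761
2 0.8710 1.4836 3.6756

phase 1: p=0.0375, T=0.383, ωT=1.114760, cosh=1.688415, sinh=1.360421; start (x,ẋ)=(0.128200, 0.543100) → end (x,ẋ)=(0.444485, 1.276118)
phase 2: p=0.2892, T=0.488, ωT=1.420373, cosh=2.190143, sinh=1.948520; start (x,ẋ)=(0.444485, 1.276118) → end (x,ẋ)=(1.483602, 3.675560)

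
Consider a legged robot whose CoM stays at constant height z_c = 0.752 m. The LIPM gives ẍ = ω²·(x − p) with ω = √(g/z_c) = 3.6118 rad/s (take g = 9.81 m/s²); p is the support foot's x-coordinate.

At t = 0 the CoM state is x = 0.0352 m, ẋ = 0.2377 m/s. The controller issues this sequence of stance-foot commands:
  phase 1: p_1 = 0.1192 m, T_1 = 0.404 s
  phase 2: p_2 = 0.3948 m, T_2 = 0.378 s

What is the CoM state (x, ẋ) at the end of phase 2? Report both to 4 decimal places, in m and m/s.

x = -0.3378, ẋ = -2.3598

phase 1: p=0.1192, T=0.404, ωT=1.459167, cosh=2.267402, sinh=2.034973; start (x,ẋ)=(0.035200, 0.237700) → end (x,ẋ)=(0.062664, -0.078431)
phase 2: p=0.3948, T=0.378, ωT=1.365260, cosh=2.086029, sinh=1.830714; start (x,ẋ)=(0.062664, -0.078431) → end (x,ẋ)=(-0.337800, -2.359751)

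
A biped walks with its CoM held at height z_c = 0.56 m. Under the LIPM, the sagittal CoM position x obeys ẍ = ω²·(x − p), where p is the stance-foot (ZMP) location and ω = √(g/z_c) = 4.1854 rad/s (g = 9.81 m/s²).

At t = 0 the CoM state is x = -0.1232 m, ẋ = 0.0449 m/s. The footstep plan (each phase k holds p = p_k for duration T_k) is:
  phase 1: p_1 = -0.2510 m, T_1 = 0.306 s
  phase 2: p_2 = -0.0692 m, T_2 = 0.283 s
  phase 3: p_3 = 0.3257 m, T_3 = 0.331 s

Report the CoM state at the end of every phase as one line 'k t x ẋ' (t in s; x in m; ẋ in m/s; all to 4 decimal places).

1 0.3060 0.0146 0.9754
2 0.5890 0.4258 2.2628
3 0.9200 1.5508 5.5889

phase 1: p=-0.2510, T=0.306, ωT=1.280732, cosh=1.938554, sinh=1.660721; start (x,ẋ)=(-0.123200, 0.044900) → end (x,ẋ)=(0.014563, 0.975351)
phase 2: p=-0.0692, T=0.283, ωT=1.184468, cosh=1.787428, sinh=1.481520; start (x,ẋ)=(0.014563, 0.975351) → end (x,ẋ)=(0.425769, 2.262764)
phase 3: p=0.3257, T=0.331, ωT=1.385367, cosh=2.123263, sinh=1.873031; start (x,ẋ)=(0.425769, 2.262764) → end (x,ẋ)=(1.550793, 5.588918)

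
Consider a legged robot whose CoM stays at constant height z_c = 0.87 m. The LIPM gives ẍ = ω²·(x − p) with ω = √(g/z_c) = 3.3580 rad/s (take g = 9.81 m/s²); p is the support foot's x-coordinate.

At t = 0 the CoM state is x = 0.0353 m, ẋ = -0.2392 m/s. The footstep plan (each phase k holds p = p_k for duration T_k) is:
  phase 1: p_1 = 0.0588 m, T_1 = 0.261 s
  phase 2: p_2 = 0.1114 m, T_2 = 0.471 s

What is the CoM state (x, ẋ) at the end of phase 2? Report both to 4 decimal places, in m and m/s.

phase 1: p=0.0588, T=0.261, ωT=0.876438, cosh=1.409295, sinh=0.993032; start (x,ẋ)=(0.035300, -0.239200) → end (x,ẋ)=(-0.045055, -0.415467)
phase 2: p=0.1114, T=0.471, ωT=1.581618, cosh=2.534230, sinh=2.328588; start (x,ẋ)=(-0.045055, -0.415467) → end (x,ẋ)=(-0.573196, -2.276271)

x = -0.5732, ẋ = -2.2763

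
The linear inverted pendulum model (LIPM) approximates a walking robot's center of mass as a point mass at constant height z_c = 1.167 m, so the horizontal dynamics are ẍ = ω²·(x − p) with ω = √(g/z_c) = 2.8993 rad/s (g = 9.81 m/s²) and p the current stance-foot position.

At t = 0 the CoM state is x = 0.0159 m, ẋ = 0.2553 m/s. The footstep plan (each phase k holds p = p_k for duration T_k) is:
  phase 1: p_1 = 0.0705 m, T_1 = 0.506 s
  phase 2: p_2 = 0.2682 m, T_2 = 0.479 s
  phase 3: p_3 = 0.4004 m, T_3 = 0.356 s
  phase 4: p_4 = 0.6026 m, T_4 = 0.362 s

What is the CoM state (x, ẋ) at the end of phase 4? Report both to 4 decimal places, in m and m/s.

phase 1: p=0.0705, T=0.506, ωT=1.467046, cosh=2.283506, sinh=2.052900; start (x,ẋ)=(0.015900, 0.255300) → end (x,ẋ)=(0.126590, 0.258001)
phase 2: p=0.2682, T=0.479, ωT=1.388765, cosh=2.129638, sinh=1.880255; start (x,ẋ)=(0.126590, 0.258001) → end (x,ẋ)=(0.133941, -0.222526)
phase 3: p=0.4004, T=0.356, ωT=1.032151, cosh=1.581668, sinh=1.225428; start (x,ẋ)=(0.133941, -0.222526) → end (x,ẋ)=(-0.115103, -1.298658)
phase 4: p=0.6026, T=0.362, ωT=1.049547, cosh=1.603226, sinh=1.253130; start (x,ẋ)=(-0.115103, -1.298658) → end (x,ẋ)=(-1.109343, -4.689599)

x = -1.1093, ẋ = -4.6896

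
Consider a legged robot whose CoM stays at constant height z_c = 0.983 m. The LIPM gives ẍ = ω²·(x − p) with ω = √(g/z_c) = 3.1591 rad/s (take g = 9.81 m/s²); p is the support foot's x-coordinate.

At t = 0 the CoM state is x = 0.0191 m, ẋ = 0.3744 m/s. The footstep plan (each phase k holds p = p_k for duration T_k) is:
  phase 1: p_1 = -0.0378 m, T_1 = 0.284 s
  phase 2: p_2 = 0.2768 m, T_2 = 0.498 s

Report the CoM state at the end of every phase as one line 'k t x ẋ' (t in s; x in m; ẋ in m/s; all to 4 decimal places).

phase 1: p=-0.0378, T=0.284, ωT=0.897184, cosh=1.430202, sinh=1.022486; start (x,ẋ)=(0.019100, 0.374400) → end (x,ẋ)=(0.164758, 0.719262)
phase 2: p=0.2768, T=0.498, ωT=1.573232, cosh=2.514791, sinh=2.307417; start (x,ẋ)=(0.164758, 0.719262) → end (x,ẋ)=(0.520390, 0.992081)

1 0.2840 0.1648 0.7193
2 0.7820 0.5204 0.9921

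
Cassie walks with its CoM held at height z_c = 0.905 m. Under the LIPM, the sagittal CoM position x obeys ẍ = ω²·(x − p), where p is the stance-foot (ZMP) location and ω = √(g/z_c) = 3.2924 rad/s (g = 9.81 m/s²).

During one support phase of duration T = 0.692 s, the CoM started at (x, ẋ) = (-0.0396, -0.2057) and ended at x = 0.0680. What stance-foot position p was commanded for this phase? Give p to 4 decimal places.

ωT = 3.2924·0.692 = 2.278341; cosh(ωT) = 4.931463, sinh(ωT) = 4.829009
x(T) = p + (x₀−p)·cosh(ωT) + (ẋ₀/ω)·sinh(ωT) ⇒ p·(1 − cosh) = x(T) − x₀·cosh − (ẋ₀/ω)·sinh
numerator   = 0.0680 − (-0.0396)·4.931463 − (-0.2057/3.2924)·4.829009 = 0.564989
denominator = 1 − 4.931463 = -3.931463
p = 0.564989 / -3.931463 = -0.1437

p = -0.1437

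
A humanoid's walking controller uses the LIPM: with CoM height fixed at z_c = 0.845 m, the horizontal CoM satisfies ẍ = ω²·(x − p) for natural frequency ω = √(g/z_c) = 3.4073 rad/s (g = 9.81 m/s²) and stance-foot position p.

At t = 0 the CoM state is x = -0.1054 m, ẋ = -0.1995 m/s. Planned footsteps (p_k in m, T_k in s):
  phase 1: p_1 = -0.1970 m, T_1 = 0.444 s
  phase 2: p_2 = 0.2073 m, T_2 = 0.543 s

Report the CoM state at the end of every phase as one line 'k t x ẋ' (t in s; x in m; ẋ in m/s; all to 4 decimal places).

1 0.4440 -0.1054 0.1993
2 0.9870 -0.6306 -2.6560

phase 1: p=-0.1970, T=0.444, ωT=1.512841, cosh=2.379947, sinh=2.159664; start (x,ẋ)=(-0.105400, -0.199500) → end (x,ẋ)=(-0.105447, 0.199250)
phase 2: p=0.2073, T=0.543, ωT=1.850164, cosh=3.259037, sinh=3.101825; start (x,ẋ)=(-0.105447, 0.199250) → end (x,ẋ)=(-0.630566, -2.656010)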